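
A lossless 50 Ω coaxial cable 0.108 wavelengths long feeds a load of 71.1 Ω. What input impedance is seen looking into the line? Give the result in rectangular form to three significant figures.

Z_in ≈ 50.7 − j17.8 Ω

βl = 2π × 0.108 = 38.9°
tan(βl) = tan(38.9°) = 0.806
Z_in = Z_0·(Z_L + jZ_0·tanβl)/(Z_0 + jZ_L·tanβl)
     = 50·(71.1 + j40.3)/(50 + j57.3)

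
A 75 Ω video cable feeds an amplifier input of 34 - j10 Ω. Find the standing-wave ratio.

Γ = (Z_L − Z_0)/(Z_L + Z_0) = (-41 − j10)/(109 − j10)
|Γ| = 42.2/109 = 0.386
VSWR = (1 + |Γ|)/(1 − |Γ|) = 1.39/0.614

VSWR ≈ 2.25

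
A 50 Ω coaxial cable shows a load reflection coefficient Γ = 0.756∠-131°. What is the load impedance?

Z_L = Z_0·(1 + Γ)/(1 − Γ) = 50·(0.504 − j0.571)/(1.5 + j0.571)

Z_L ≈ 8.36 − j22.3 Ω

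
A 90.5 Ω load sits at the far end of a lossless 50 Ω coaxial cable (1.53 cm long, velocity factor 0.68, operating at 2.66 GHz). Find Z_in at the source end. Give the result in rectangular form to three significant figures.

λ = v/f = 0.68·c / 2.66 GHz = 0.0767 m
βl = 2π·l/λ = 2π × 0.199 = 71.8°
tan(βl) = tan(71.8°) = 3.05
Z_in = Z_0·(Z_L + jZ_0·tanβl)/(Z_0 + jZ_L·tanβl)
     = 50·(90.5 + j152)/(50 + j276)

Z_in ≈ 29.6 − j11 Ω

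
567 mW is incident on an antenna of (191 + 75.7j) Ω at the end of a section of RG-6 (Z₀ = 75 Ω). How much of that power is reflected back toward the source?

|Γ| = |(116 + j75.7)/(266 + j75.7)| = 0.501
|Γ|² = 0.251
P_refl = |Γ|²·P_inc = 142 mW, P_del = (1 − |Γ|²)·P_inc = 425 mW

P_reflected ≈ 142 mW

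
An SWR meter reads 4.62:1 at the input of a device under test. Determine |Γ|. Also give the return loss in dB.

|Γ| = (S − 1)/(S + 1) = (4.62 − 1)/(4.62 + 1) = 3.62/5.62
RL = −20·log₁₀|Γ| = −20·log₁₀(0.644)

|Γ| ≈ 0.644; return loss ≈ 3.82 dB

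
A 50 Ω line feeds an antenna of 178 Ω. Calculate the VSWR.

VSWR ≈ 3.56

Γ = (178 − 50)/(178 + 50) = 0.561
VSWR = (1 + 0.561)/(1 − 0.561)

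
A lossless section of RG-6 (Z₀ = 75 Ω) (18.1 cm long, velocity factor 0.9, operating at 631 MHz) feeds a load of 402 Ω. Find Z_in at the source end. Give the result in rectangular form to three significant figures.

Z_in ≈ 57.4 + j122 Ω

λ = v/f = 0.9·c / 631 MHz = 0.428 m
βl = 2π·l/λ = 2π × 0.423 = 152°
tan(βl) = tan(152°) = -0.525
Z_in = Z_0·(Z_L + jZ_0·tanβl)/(Z_0 + jZ_L·tanβl)
     = 75·(402 − j39.4)/(75 − j211)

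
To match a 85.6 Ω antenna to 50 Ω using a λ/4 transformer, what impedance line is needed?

Z_qwt ≈ 65.4 Ω

Z_qwt = √(Z_0·R_L) = √(50 × 85.6) = √4280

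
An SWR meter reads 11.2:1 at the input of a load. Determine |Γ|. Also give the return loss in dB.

|Γ| = (S − 1)/(S + 1) = (11.2 − 1)/(11.2 + 1) = 10.2/12.2
RL = −20·log₁₀|Γ| = −20·log₁₀(0.836)

|Γ| ≈ 0.836; return loss ≈ 1.56 dB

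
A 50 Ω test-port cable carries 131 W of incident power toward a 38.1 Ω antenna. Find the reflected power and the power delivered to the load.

P_reflected ≈ 2.39 W; P_delivered ≈ 129 W

Γ = (38.1 − 50)/(38.1 + 50) = -0.135
|Γ|² = 0.0182
P_refl = |Γ|²·P_inc = 2.39 W, P_del = (1 − |Γ|²)·P_inc = 129 W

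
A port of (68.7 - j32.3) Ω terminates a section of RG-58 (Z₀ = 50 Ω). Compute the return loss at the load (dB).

Γ = (18.7 − j32.3)/(118.7 − j32.3), |Γ| = 0.303
RL = −20·log₁₀|Γ| = −20·log₁₀(0.303)

RL ≈ 10.4 dB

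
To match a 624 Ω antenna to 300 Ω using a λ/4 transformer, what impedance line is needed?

Z_qwt ≈ 433 Ω

Z_qwt = √(Z_0·R_L) = √(300 × 624) = √187200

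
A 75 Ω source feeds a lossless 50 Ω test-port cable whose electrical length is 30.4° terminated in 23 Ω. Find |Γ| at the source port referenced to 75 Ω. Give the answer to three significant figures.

|Γ| ≈ 0.481

tan(βl) = 0.587
Z_in = Z_0·(Z_L + jZ_0·tanβl)/(Z_0 + jZ_L·tanβl) = 28.8 + j21.6 Ω
Γ_s = (Z_in − Z_s)/(Z_in + Z_s) = (-46.2 + j21.6)/(104 + j21.6), |Γ_s| = 0.481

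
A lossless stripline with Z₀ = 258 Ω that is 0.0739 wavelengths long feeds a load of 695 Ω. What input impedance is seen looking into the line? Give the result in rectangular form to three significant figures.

Z_in ≈ 308 − j287 Ω

βl = 2π × 0.0739 = 26.6°
tan(βl) = tan(26.6°) = 0.501
Z_in = Z_0·(Z_L + jZ_0·tanβl)/(Z_0 + jZ_L·tanβl)
     = 258·(695 + j129)/(258 + j348)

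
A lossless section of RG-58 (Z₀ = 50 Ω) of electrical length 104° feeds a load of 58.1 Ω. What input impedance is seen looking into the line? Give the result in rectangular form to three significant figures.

Z_in ≈ 43.7 + j3.09 Ω

tan(βl) = tan(104°) = -4.01
Z_in = Z_0·(Z_L + jZ_0·tanβl)/(Z_0 + jZ_L·tanβl)
     = 50·(58.1 − j201)/(50 − j233)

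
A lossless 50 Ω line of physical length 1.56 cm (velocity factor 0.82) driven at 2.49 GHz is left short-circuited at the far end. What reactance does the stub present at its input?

λ = v/f = 0.82·c / 2.49 GHz = 0.0988 m
βl = 2π·l/λ = 2π × 0.158 = 56.8°
tan(βl) = 1.53
For a short-circuited stub, Z_in = jZ_0·tan(βl)

X_in ≈ 76.5 Ω (inductive)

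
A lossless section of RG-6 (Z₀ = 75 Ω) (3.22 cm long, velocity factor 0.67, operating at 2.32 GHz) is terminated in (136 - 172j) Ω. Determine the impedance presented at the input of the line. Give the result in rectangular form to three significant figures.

λ = v/f = 0.67·c / 2.32 GHz = 0.0866 m
βl = 2π·l/λ = 2π × 0.372 = 134°
tan(βl) = tan(134°) = -1.04
Z_in = Z_0·(Z_L + jZ_0·tanβl)/(Z_0 + jZ_L·tanβl)
     = 75·(136 − j250)/(-104 − j142)

Z_in ≈ 51.5 + j110 Ω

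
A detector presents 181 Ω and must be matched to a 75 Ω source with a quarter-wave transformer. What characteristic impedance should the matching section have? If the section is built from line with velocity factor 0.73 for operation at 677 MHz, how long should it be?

Z_qwt ≈ 117 Ω; length ≈ 8.09 cm

Z_qwt = √(Z_0·R_L) = √(75 × 181) = √13580
λ = 0.73·c/f = 0.323 m, so l = λ/4 = 0.0809 m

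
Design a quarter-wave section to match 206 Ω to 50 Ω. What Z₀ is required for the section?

Z_qwt = √(Z_0·R_L) = √(50 × 206) = √10300

Z_qwt ≈ 101 Ω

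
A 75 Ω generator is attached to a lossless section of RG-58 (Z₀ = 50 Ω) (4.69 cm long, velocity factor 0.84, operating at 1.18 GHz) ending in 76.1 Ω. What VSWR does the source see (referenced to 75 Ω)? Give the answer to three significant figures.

VSWR ≈ 2.25

λ = v/f = 0.84·c / 1.18 GHz = 0.214 m
βl = 2π·l/λ = 2π × 0.22 = 79.1°
tan(βl) = 5.17
Z_in = Z_0·(Z_L + jZ_0·tanβl)/(Z_0 + jZ_L·tanβl) = 33.5 − j5.41 Ω
Γ_s = (Z_in − Z_s)/(Z_in + Z_s) = (-41.5 − j5.41)/(109 − j5.41), |Γ_s| = 0.385
VSWR = (1 + |Γ_s|)/(1 − |Γ_s|)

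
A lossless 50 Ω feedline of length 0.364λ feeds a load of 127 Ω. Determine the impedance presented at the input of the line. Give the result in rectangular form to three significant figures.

βl = 2π × 0.364 = 131°
tan(βl) = tan(131°) = -1.15
Z_in = Z_0·(Z_L + jZ_0·tanβl)/(Z_0 + jZ_L·tanβl)
     = 50·(127 − j57.4)/(50 − j146)

Z_in ≈ 31 + j32.9 Ω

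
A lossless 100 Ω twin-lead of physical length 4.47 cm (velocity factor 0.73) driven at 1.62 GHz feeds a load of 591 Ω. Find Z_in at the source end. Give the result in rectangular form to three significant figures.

λ = v/f = 0.73·c / 1.62 GHz = 0.135 m
βl = 2π·l/λ = 2π × 0.331 = 119°
tan(βl) = tan(119°) = -1.8
Z_in = Z_0·(Z_L + jZ_0·tanβl)/(Z_0 + jZ_L·tanβl)
     = 100·(591 − j180)/(100 − j1060)

Z_in ≈ 21.9 + j53.5 Ω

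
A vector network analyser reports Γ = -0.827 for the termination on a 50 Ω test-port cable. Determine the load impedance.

Z_L = Z_0·(1 + Γ)/(1 − Γ) = 50·(0.173)/(1.83)

Z_L ≈ 4.73 Ω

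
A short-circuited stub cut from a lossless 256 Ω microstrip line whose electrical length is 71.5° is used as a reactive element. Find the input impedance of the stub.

tan(βl) = 2.99
For a short-circuited stub, Z_in = jZ_0·tan(βl)

Z_in ≈ +j765 Ω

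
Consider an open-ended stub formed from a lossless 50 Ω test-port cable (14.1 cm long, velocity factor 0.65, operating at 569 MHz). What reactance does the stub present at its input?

X_in ≈ 80.4 Ω (inductive)

λ = v/f = 0.65·c / 569 MHz = 0.343 m
βl = 2π·l/λ = 2π × 0.411 = 148°
tan(βl) = -0.622
For an open-ended stub, Z_in = −jZ_0·cot(βl) = −jZ_0/tan(βl)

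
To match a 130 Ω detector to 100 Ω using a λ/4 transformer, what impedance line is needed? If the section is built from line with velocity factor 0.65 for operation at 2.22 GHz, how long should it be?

Z_qwt ≈ 114 Ω; length ≈ 2.2 cm

Z_qwt = √(Z_0·R_L) = √(100 × 130) = √13000
λ = 0.65·c/f = 0.0878 m, so l = λ/4 = 0.022 m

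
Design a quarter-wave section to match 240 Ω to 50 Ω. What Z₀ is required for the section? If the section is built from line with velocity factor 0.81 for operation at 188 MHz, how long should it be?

Z_qwt ≈ 110 Ω; length ≈ 32.3 cm

Z_qwt = √(Z_0·R_L) = √(50 × 240) = √12000
λ = 0.81·c/f = 1.29 m, so l = λ/4 = 0.323 m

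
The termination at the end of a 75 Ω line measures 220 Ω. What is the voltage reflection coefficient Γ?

Γ = 0.492

Γ = (Z_L − Z_0)/(Z_L + Z_0) = (220 − 75)/(220 + 75) = 145/295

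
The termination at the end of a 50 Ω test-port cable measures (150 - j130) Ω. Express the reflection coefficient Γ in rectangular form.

Γ ≈ 0.649 − j0.228

Γ = (Z_L − Z_0)/(Z_L + Z_0) = (100 − j130)/(200 − j130)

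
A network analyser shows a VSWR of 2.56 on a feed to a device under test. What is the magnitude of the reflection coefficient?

|Γ| = (S − 1)/(S + 1) = (2.56 − 1)/(2.56 + 1) = 1.56/3.56

|Γ| ≈ 0.438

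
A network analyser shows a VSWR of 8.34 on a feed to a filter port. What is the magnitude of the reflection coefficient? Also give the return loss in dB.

|Γ| = (S − 1)/(S + 1) = (8.34 − 1)/(8.34 + 1) = 7.34/9.34
RL = −20·log₁₀|Γ| = −20·log₁₀(0.786)

|Γ| ≈ 0.786; return loss ≈ 2.09 dB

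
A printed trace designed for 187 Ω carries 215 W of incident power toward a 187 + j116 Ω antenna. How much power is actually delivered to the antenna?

|Γ| = |(0 + j116)/(374 + j116)| = 0.296
|Γ|² = 0.0878
P_refl = |Γ|²·P_inc = 18.9 W, P_del = (1 − |Γ|²)·P_inc = 196 W

P_delivered ≈ 196 W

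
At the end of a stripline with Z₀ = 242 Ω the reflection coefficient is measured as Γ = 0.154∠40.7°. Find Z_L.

Z_L ≈ 299 + j61.5 Ω

Z_L = Z_0·(1 + Γ)/(1 − Γ) = 242·(1.12 + j0.1)/(0.883 − j0.1)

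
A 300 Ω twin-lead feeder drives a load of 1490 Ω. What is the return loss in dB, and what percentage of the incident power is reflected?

Γ = (1490 − 300)/(1490 + 300) = 0.665
RL = −20·log₁₀(0.665) = 3.55 dB
P_refl/P_inc = |Γ|² = 0.442

RL ≈ 3.55 dB; 44.2% of incident power reflected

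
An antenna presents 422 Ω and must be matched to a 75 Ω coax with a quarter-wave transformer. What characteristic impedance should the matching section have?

Z_qwt ≈ 178 Ω

Z_qwt = √(Z_0·R_L) = √(75 × 422) = √31650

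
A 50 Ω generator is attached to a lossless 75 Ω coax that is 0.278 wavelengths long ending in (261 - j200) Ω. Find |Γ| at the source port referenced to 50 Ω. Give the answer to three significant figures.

βl = 2π × 0.278 = 100°
tan(βl) = -5.63
Z_in = Z_0·(Z_L + jZ_0·tanβl)/(Z_0 + jZ_L·tanβl) = 14.7 + j23.9 Ω
Γ_s = (Z_in − Z_s)/(Z_in + Z_s) = (-35.3 + j23.9)/(64.7 + j23.9), |Γ_s| = 0.618

|Γ| ≈ 0.618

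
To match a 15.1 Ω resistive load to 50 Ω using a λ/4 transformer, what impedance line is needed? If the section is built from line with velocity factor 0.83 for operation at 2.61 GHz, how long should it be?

Z_qwt ≈ 27.5 Ω; length ≈ 2.39 cm

Z_qwt = √(Z_0·R_L) = √(50 × 15.1) = √755
λ = 0.83·c/f = 0.0954 m, so l = λ/4 = 0.0239 m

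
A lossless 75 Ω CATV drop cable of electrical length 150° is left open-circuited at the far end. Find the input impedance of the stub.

Z_in ≈ +j130 Ω

tan(βl) = -0.577
For an open-circuited stub, Z_in = −jZ_0·cot(βl) = −jZ_0/tan(βl)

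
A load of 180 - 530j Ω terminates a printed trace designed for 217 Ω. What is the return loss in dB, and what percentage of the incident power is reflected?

Γ = (-37 − j530)/(397 − j530), |Γ| = 0.802
RL = −20·log₁₀(0.802) = 1.91 dB
P_refl/P_inc = |Γ|² = 0.644

RL ≈ 1.91 dB; 64.4% of incident power reflected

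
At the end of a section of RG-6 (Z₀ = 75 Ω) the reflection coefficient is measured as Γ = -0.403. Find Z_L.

Z_L ≈ 31.9 Ω

Z_L = Z_0·(1 + Γ)/(1 − Γ) = 75·(0.597)/(1.4)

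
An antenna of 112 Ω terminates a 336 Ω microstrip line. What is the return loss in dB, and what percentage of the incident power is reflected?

RL ≈ 6.02 dB; 25% of incident power reflected

Γ = (112 − 336)/(112 + 336) = -0.5
RL = −20·log₁₀(0.5) = 6.02 dB
P_refl/P_inc = |Γ|² = 0.25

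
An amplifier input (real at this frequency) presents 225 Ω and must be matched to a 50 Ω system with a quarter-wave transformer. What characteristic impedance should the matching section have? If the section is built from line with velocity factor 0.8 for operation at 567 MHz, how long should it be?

Z_qwt ≈ 106 Ω; length ≈ 10.6 cm

Z_qwt = √(Z_0·R_L) = √(50 × 225) = √11250
λ = 0.8·c/f = 0.423 m, so l = λ/4 = 0.106 m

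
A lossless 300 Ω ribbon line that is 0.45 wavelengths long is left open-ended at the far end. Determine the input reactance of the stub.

βl = 2π × 0.45 = 162°
tan(βl) = -0.325
For an open-ended stub, Z_in = −jZ_0·cot(βl) = −jZ_0/tan(βl)

X_in ≈ 923 Ω (inductive)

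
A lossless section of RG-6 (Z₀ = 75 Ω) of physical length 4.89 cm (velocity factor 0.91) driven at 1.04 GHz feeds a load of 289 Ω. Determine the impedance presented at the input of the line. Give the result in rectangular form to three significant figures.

Z_in ≈ 22.7 − j29.2 Ω

λ = v/f = 0.91·c / 1.04 GHz = 0.263 m
βl = 2π·l/λ = 2π × 0.186 = 67.1°
tan(βl) = tan(67.1°) = 2.36
Z_in = Z_0·(Z_L + jZ_0·tanβl)/(Z_0 + jZ_L·tanβl)
     = 75·(289 + j177)/(75 + j683)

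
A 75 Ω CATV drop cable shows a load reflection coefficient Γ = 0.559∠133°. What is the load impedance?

Z_L = Z_0·(1 + Γ)/(1 − Γ) = 75·(0.619 + j0.409)/(1.38 − j0.409)

Z_L ≈ 24.9 + j29.6 Ω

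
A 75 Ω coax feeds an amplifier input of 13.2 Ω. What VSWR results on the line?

VSWR ≈ 5.68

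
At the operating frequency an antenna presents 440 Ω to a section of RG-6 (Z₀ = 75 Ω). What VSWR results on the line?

Γ = (440 − 75)/(440 + 75) = 0.709
VSWR = (1 + 0.709)/(1 − 0.709)

VSWR ≈ 5.87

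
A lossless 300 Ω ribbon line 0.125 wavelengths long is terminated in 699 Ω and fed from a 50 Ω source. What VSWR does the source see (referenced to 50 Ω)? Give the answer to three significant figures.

VSWR ≈ 8.39

βl = 2π × 0.125 = 45°
tan(βl) = 1
Z_in = Z_0·(Z_L + jZ_0·tanβl)/(Z_0 + jZ_L·tanβl) = 217 − j207 Ω
Γ_s = (Z_in − Z_s)/(Z_in + Z_s) = (167 − j207)/(267 − j207), |Γ_s| = 0.787
VSWR = (1 + |Γ_s|)/(1 − |Γ_s|)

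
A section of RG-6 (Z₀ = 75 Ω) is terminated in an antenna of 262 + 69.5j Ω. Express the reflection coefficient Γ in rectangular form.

Γ ≈ 0.573 + j0.088

Γ = (Z_L − Z_0)/(Z_L + Z_0) = (187 + j69.5)/(337 + j69.5)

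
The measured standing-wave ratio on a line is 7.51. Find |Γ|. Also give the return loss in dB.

|Γ| ≈ 0.765; return loss ≈ 2.33 dB

|Γ| = (S − 1)/(S + 1) = (7.51 − 1)/(7.51 + 1) = 6.51/8.51
RL = −20·log₁₀|Γ| = −20·log₁₀(0.765)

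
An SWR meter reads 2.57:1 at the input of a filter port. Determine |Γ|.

|Γ| = (S − 1)/(S + 1) = (2.57 − 1)/(2.57 + 1) = 1.57/3.57

|Γ| ≈ 0.44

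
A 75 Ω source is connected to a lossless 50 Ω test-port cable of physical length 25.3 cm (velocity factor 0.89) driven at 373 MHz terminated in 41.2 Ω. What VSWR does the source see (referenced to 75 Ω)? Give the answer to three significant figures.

VSWR ≈ 1.5

λ = v/f = 0.89·c / 373 MHz = 0.716 m
βl = 2π·l/λ = 2π × 0.353 = 127°
tan(βl) = -1.32
Z_in = Z_0·(Z_L + jZ_0·tanβl)/(Z_0 + jZ_L·tanβl) = 51.7 − j9.71 Ω
Γ_s = (Z_in − Z_s)/(Z_in + Z_s) = (-23.3 − j9.71)/(127 − j9.71), |Γ_s| = 0.198
VSWR = (1 + |Γ_s|)/(1 − |Γ_s|)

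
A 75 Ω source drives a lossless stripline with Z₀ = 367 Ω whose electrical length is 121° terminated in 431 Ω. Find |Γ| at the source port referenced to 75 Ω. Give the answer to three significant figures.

tan(βl) = -1.66
Z_in = Z_0·(Z_L + jZ_0·tanβl)/(Z_0 + jZ_L·tanβl) = 337 + j48 Ω
Γ_s = (Z_in − Z_s)/(Z_in + Z_s) = (262 + j48)/(412 + j48), |Γ_s| = 0.642

|Γ| ≈ 0.642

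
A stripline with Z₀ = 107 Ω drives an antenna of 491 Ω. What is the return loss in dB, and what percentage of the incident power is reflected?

RL ≈ 3.85 dB; 41.2% of incident power reflected

Γ = (491 − 107)/(491 + 107) = 0.642
RL = −20·log₁₀(0.642) = 3.85 dB
P_refl/P_inc = |Γ|² = 0.412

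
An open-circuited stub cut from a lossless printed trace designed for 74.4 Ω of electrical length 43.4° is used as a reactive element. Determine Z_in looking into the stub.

tan(βl) = 0.946
For an open-circuited stub, Z_in = −jZ_0·cot(βl) = −jZ_0/tan(βl)

Z_in ≈ −j78.7 Ω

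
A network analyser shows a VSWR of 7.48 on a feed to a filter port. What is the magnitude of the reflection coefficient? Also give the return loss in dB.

|Γ| ≈ 0.764; return loss ≈ 2.34 dB

|Γ| = (S − 1)/(S + 1) = (7.48 − 1)/(7.48 + 1) = 6.48/8.48
RL = −20·log₁₀|Γ| = −20·log₁₀(0.764)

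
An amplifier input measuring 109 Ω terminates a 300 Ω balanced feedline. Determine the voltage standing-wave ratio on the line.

VSWR ≈ 2.75

Γ = (109 − 300)/(109 + 300) = -0.467
VSWR = (1 + 0.467)/(1 − 0.467)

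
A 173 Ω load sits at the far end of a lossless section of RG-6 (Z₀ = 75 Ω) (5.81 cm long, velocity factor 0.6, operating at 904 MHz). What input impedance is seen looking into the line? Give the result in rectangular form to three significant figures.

λ = v/f = 0.6·c / 904 MHz = 0.199 m
βl = 2π·l/λ = 2π × 0.292 = 105°
tan(βl) = tan(105°) = -3.72
Z_in = Z_0·(Z_L + jZ_0·tanβl)/(Z_0 + jZ_L·tanβl)
     = 75·(173 − j279)/(75 − j644)

Z_in ≈ 34.4 + j16.2 Ω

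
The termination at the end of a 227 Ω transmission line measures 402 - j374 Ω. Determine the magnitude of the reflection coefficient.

|Γ| ≈ 0.564

Γ = (Z_L − Z_0)/(Z_L + Z_0) = (175 − j374)/(629 − j374)
|Γ| = 413/732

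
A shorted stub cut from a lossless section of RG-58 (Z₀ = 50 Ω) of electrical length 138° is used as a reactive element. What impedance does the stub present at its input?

Z_in ≈ −j45 Ω

tan(βl) = -0.9
For a shorted stub, Z_in = jZ_0·tan(βl)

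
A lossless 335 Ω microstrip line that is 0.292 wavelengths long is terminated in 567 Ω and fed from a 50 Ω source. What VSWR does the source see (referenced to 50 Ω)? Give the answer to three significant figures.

VSWR ≈ 4.48

βl = 2π × 0.292 = 105°
tan(βl) = -3.7
Z_in = Z_0·(Z_L + jZ_0·tanβl)/(Z_0 + jZ_L·tanβl) = 207 + j57.5 Ω
Γ_s = (Z_in − Z_s)/(Z_in + Z_s) = (157 + j57.5)/(257 + j57.5), |Γ_s| = 0.635
VSWR = (1 + |Γ_s|)/(1 − |Γ_s|)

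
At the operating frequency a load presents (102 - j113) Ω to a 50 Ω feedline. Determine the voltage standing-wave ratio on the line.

VSWR ≈ 4.83

Γ = (Z_L − Z_0)/(Z_L + Z_0) = (52 − j113)/(152 − j113)
|Γ| = 124/189 = 0.657
VSWR = (1 + |Γ|)/(1 − |Γ|) = 1.66/0.343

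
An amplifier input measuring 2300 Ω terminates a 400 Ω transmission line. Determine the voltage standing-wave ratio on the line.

VSWR ≈ 5.75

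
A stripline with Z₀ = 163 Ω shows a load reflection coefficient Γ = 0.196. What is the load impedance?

Z_L ≈ 242 Ω

Z_L = Z_0·(1 + Γ)/(1 − Γ) = 163·(1.2)/(0.804)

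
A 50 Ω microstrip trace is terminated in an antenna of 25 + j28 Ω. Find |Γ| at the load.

|Γ| ≈ 0.469

Γ = (Z_L − Z_0)/(Z_L + Z_0) = (-25 + j28)/(75 + j28)
|Γ| = 37.5/80.1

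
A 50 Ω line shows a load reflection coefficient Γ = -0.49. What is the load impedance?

Z_L = Z_0·(1 + Γ)/(1 − Γ) = 50·(0.51)/(1.49)

Z_L ≈ 17.1 Ω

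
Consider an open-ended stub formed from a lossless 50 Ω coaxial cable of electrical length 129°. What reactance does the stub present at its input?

tan(βl) = -1.23
For an open-ended stub, Z_in = −jZ_0·cot(βl) = −jZ_0/tan(βl)

X_in ≈ 40.5 Ω (inductive)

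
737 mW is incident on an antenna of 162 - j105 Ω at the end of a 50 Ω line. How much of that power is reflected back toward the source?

P_reflected ≈ 310 mW

|Γ| = |(112 − j105)/(212 − j105)| = 0.649
|Γ|² = 0.421
P_refl = |Γ|²·P_inc = 310 mW, P_del = (1 − |Γ|²)·P_inc = 427 mW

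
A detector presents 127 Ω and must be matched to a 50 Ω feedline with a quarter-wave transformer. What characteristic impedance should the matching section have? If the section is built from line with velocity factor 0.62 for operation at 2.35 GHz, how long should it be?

Z_qwt = √(Z_0·R_L) = √(50 × 127) = √6350
λ = 0.62·c/f = 0.0791 m, so l = λ/4 = 0.0198 m

Z_qwt ≈ 79.7 Ω; length ≈ 1.98 cm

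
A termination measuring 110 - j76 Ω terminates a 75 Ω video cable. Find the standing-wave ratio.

VSWR ≈ 2.44

Γ = (Z_L − Z_0)/(Z_L + Z_0) = (35 − j76)/(185 − j76)
|Γ| = 83.7/200 = 0.418
VSWR = (1 + |Γ|)/(1 − |Γ|) = 1.42/0.582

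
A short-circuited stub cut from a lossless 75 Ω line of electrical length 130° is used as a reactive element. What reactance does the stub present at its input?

X_in ≈ -89.4 Ω (capacitive)

tan(βl) = -1.19
For a short-circuited stub, Z_in = jZ_0·tan(βl)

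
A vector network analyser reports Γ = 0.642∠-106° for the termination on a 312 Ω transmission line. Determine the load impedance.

Z_L = Z_0·(1 + Γ)/(1 − Γ) = 312·(0.823 − j0.617)/(1.18 + j0.617)

Z_L ≈ 104 − j218 Ω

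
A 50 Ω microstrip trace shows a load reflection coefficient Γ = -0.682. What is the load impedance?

Z_L ≈ 9.45 Ω

Z_L = Z_0·(1 + Γ)/(1 − Γ) = 50·(0.318)/(1.68)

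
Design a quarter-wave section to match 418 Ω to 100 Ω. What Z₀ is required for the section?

Z_qwt = √(Z_0·R_L) = √(100 × 418) = √41800

Z_qwt ≈ 204 Ω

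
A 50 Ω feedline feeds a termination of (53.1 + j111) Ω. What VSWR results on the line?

Γ = (Z_L − Z_0)/(Z_L + Z_0) = (3.1 + j111)/(103.1 + j111)
|Γ| = 111/151 = 0.733
VSWR = (1 + |Γ|)/(1 − |Γ|) = 1.73/0.267

VSWR ≈ 6.49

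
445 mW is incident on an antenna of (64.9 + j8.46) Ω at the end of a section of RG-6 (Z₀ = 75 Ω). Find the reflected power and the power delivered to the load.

P_reflected ≈ 3.93 mW; P_delivered ≈ 441 mW

|Γ| = |(-10.1 + j8.46)/(139.9 + j8.46)| = 0.094
|Γ|² = 0.00884
P_refl = |Γ|²·P_inc = 3.93 mW, P_del = (1 − |Γ|²)·P_inc = 441 mW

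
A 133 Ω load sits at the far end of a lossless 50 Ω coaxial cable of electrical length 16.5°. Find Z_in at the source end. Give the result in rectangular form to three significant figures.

tan(βl) = tan(16.5°) = 0.296
Z_in = Z_0·(Z_L + jZ_0·tanβl)/(Z_0 + jZ_L·tanβl)
     = 50·(133 + j14.8)/(50 + j39.4)

Z_in ≈ 89.3 − j55.5 Ω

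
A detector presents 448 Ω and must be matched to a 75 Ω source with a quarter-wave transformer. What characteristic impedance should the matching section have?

Z_qwt = √(Z_0·R_L) = √(75 × 448) = √33600

Z_qwt ≈ 183 Ω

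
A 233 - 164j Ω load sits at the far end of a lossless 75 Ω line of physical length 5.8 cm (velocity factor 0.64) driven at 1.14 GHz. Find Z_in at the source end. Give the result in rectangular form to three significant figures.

λ = v/f = 0.64·c / 1.14 GHz = 0.168 m
βl = 2π·l/λ = 2π × 0.344 = 124°
tan(βl) = tan(124°) = -1.48
Z_in = Z_0·(Z_L + jZ_0·tanβl)/(Z_0 + jZ_L·tanβl)
     = 75·(233 − j275)/(-168 − j346)

Z_in ≈ 28.4 + j64.4 Ω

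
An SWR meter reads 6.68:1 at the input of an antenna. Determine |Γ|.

|Γ| ≈ 0.74

|Γ| = (S − 1)/(S + 1) = (6.68 − 1)/(6.68 + 1) = 5.68/7.68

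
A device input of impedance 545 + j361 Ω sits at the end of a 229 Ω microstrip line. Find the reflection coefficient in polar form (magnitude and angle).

Γ ≈ 0.562 ∠ 23.8°

Γ = (Z_L − Z_0)/(Z_L + Z_0) = (316 + j361)/(774 + j361)
|Γ| = 480/854 = 0.562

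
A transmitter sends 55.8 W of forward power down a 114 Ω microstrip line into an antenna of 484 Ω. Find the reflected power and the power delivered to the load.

Γ = (484 − 114)/(484 + 114) = 0.619
|Γ|² = 0.383
P_refl = |Γ|²·P_inc = 21.4 W, P_del = (1 − |Γ|²)·P_inc = 34.4 W

P_reflected ≈ 21.4 W; P_delivered ≈ 34.4 W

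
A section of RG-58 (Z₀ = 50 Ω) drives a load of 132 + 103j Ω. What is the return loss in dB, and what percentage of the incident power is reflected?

RL ≈ 4.02 dB; 39.6% of incident power reflected

Γ = (82 + j103)/(182 + j103), |Γ| = 0.63
RL = −20·log₁₀(0.63) = 4.02 dB
P_refl/P_inc = |Γ|² = 0.396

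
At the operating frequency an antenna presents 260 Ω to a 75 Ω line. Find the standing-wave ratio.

VSWR ≈ 3.47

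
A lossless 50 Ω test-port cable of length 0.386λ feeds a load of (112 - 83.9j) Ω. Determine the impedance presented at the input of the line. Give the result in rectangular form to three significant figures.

Z_in ≈ 49 + j69 Ω

βl = 2π × 0.386 = 139°
tan(βl) = tan(139°) = -0.871
Z_in = Z_0·(Z_L + jZ_0·tanβl)/(Z_0 + jZ_L·tanβl)
     = 50·(112 − j127)/(-23 − j97.5)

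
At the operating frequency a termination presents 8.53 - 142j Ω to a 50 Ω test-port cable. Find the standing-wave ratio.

VSWR ≈ 53.3

Γ = (Z_L − Z_0)/(Z_L + Z_0) = (-41.47 − j142)/(58.53 − j142)
|Γ| = 148/154 = 0.963
VSWR = (1 + |Γ|)/(1 − |Γ|) = 1.96/0.0368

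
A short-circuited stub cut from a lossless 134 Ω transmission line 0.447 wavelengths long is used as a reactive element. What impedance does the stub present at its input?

Z_in ≈ −j46.3 Ω

βl = 2π × 0.447 = 161°
tan(βl) = -0.346
For a short-circuited stub, Z_in = jZ_0·tan(βl)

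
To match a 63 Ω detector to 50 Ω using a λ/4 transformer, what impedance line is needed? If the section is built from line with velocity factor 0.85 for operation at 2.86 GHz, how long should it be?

Z_qwt ≈ 56.1 Ω; length ≈ 2.23 cm

Z_qwt = √(Z_0·R_L) = √(50 × 63) = √3150
λ = 0.85·c/f = 0.0892 m, so l = λ/4 = 0.0223 m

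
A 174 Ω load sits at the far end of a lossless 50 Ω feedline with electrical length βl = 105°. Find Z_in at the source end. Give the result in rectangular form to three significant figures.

Z_in ≈ 15.3 + j12.2 Ω

tan(βl) = tan(105°) = -3.73
Z_in = Z_0·(Z_L + jZ_0·tanβl)/(Z_0 + jZ_L·tanβl)
     = 50·(174 − j187)/(50 − j649)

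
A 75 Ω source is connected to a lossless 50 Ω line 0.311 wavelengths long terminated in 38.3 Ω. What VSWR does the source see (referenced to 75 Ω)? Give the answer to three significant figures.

VSWR ≈ 1.33

βl = 2π × 0.311 = 112°
tan(βl) = -2.48
Z_in = Z_0·(Z_L + jZ_0·tanβl)/(Z_0 + jZ_L·tanβl) = 59.4 − j11.1 Ω
Γ_s = (Z_in − Z_s)/(Z_in + Z_s) = (-15.6 − j11.1)/(134 − j11.1), |Γ_s| = 0.142
VSWR = (1 + |Γ_s|)/(1 − |Γ_s|)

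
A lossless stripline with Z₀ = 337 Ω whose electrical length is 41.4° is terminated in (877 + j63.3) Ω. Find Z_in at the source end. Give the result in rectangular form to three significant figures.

tan(βl) = tan(41.4°) = 0.882
Z_in = Z_0·(Z_L + jZ_0·tanβl)/(Z_0 + jZ_L·tanβl)
     = 337·(877 + j360)/(281 + j773)

Z_in ≈ 262 − j287 Ω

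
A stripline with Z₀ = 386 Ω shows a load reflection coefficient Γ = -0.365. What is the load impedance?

Z_L = Z_0·(1 + Γ)/(1 − Γ) = 386·(0.635)/(1.36)

Z_L ≈ 180 Ω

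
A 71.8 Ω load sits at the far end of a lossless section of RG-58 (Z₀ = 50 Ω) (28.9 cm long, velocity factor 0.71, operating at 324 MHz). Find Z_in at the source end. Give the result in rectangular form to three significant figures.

λ = v/f = 0.71·c / 324 MHz = 0.657 m
βl = 2π·l/λ = 2π × 0.44 = 158°
tan(βl) = tan(158°) = -0.399
Z_in = Z_0·(Z_L + jZ_0·tanβl)/(Z_0 + jZ_L·tanβl)
     = 50·(71.8 − j19.9)/(50 − j28.6)

Z_in ≈ 62.7 + j15.9 Ω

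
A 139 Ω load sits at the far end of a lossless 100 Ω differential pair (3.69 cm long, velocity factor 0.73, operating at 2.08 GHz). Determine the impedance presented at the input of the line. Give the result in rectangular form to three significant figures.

Z_in ≈ 86.5 + j27.6 Ω

λ = v/f = 0.73·c / 2.08 GHz = 0.105 m
βl = 2π·l/λ = 2π × 0.35 = 126°
tan(βl) = tan(126°) = -1.37
Z_in = Z_0·(Z_L + jZ_0·tanβl)/(Z_0 + jZ_L·tanβl)
     = 100·(139 − j137)/(100 − j190)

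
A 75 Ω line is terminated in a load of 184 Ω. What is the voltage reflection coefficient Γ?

Γ = (Z_L − Z_0)/(Z_L + Z_0) = (184 − 75)/(184 + 75) = 109/259

Γ = 0.421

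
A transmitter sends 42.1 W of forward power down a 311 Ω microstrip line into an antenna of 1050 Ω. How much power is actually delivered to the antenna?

Γ = (1050 − 311)/(1050 + 311) = 0.543
|Γ|² = 0.295
P_refl = |Γ|²·P_inc = 12.4 W, P_del = (1 − |Γ|²)·P_inc = 29.7 W

P_delivered ≈ 29.7 W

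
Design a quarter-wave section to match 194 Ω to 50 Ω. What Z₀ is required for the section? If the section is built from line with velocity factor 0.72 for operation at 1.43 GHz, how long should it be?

Z_qwt = √(Z_0·R_L) = √(50 × 194) = √9700
λ = 0.72·c/f = 0.151 m, so l = λ/4 = 0.0378 m

Z_qwt ≈ 98.5 Ω; length ≈ 3.78 cm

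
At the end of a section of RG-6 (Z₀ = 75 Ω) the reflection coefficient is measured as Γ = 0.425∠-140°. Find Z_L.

Z_L ≈ 33.5 − j22.4 Ω

Z_L = Z_0·(1 + Γ)/(1 − Γ) = 75·(0.674 − j0.273)/(1.33 + j0.273)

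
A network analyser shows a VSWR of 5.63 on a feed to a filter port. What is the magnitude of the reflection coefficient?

|Γ| ≈ 0.698

|Γ| = (S − 1)/(S + 1) = (5.63 − 1)/(5.63 + 1) = 4.63/6.63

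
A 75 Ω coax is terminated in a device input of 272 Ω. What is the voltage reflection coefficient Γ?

Γ = 0.568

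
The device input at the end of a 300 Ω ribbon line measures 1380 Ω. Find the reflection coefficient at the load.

Γ = (Z_L − Z_0)/(Z_L + Z_0) = (1380 − 300)/(1380 + 300) = 1080/1680

Γ = 0.643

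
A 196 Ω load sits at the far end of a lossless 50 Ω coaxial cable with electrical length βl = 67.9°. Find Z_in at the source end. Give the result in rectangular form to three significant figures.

Z_in ≈ 14.7 − j18.8 Ω

tan(βl) = tan(67.9°) = 2.46
Z_in = Z_0·(Z_L + jZ_0·tanβl)/(Z_0 + jZ_L·tanβl)
     = 50·(196 + j123)/(50 + j483)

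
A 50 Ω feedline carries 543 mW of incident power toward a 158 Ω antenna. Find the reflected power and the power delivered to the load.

Γ = (158 − 50)/(158 + 50) = 0.519
|Γ|² = 0.27
P_refl = |Γ|²·P_inc = 146 mW, P_del = (1 − |Γ|²)·P_inc = 397 mW

P_reflected ≈ 146 mW; P_delivered ≈ 397 mW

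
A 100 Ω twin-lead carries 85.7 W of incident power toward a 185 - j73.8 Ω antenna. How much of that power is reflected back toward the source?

P_reflected ≈ 12.5 W

|Γ| = |(85 − j73.8)/(285 − j73.8)| = 0.382
|Γ|² = 0.146
P_refl = |Γ|²·P_inc = 12.5 W, P_del = (1 − |Γ|²)·P_inc = 73.2 W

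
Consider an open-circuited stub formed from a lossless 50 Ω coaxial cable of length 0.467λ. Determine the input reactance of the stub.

X_in ≈ 238 Ω (inductive)

βl = 2π × 0.467 = 168°
tan(βl) = -0.21
For an open-circuited stub, Z_in = −jZ_0·cot(βl) = −jZ_0/tan(βl)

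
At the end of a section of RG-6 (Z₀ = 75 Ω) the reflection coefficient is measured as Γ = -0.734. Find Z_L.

Z_L ≈ 11.5 Ω

Z_L = Z_0·(1 + Γ)/(1 − Γ) = 75·(0.266)/(1.73)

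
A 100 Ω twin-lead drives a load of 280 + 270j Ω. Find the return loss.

Γ = (180 + j270)/(380 + j270), |Γ| = 0.696
RL = −20·log₁₀|Γ| = −20·log₁₀(0.696)

RL ≈ 3.15 dB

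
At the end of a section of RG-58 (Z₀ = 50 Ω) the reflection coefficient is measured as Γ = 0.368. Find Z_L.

Z_L ≈ 108 Ω

Z_L = Z_0·(1 + Γ)/(1 − Γ) = 50·(1.37)/(0.632)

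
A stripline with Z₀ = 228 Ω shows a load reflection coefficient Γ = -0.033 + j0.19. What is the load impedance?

Z_L = Z_0·(1 + Γ)/(1 − Γ) = 228·(0.967 + j0.19)/(1.03 − j0.19)

Z_L ≈ 199 + j78.5 Ω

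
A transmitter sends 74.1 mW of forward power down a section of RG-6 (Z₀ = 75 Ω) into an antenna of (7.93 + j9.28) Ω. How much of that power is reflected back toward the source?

P_reflected ≈ 48.8 mW

|Γ| = |(-67.07 + j9.28)/(82.93 + j9.28)| = 0.811
|Γ|² = 0.658
P_refl = |Γ|²·P_inc = 48.8 mW, P_del = (1 − |Γ|²)·P_inc = 25.3 mW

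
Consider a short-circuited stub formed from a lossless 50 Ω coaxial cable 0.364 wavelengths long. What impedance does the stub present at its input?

Z_in ≈ −j57.4 Ω

βl = 2π × 0.364 = 131°
tan(βl) = -1.15
For a short-circuited stub, Z_in = jZ_0·tan(βl)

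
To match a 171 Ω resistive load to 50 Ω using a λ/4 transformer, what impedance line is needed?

Z_qwt ≈ 92.5 Ω

Z_qwt = √(Z_0·R_L) = √(50 × 171) = √8550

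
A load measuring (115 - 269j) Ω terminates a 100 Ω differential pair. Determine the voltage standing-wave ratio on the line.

VSWR ≈ 8.19

Γ = (Z_L − Z_0)/(Z_L + Z_0) = (15 − j269)/(215 − j269)
|Γ| = 269/344 = 0.782
VSWR = (1 + |Γ|)/(1 − |Γ|) = 1.78/0.218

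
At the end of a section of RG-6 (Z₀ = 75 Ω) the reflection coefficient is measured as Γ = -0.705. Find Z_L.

Z_L ≈ 13 Ω

Z_L = Z_0·(1 + Γ)/(1 − Γ) = 75·(0.295)/(1.71)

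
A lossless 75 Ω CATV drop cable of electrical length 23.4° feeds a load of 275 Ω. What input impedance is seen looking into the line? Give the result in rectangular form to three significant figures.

tan(βl) = tan(23.4°) = 0.433
Z_in = Z_0·(Z_L + jZ_0·tanβl)/(Z_0 + jZ_L·tanβl)
     = 75·(275 + j32.5)/(75 + j119)

Z_in ≈ 92.8 − j115 Ω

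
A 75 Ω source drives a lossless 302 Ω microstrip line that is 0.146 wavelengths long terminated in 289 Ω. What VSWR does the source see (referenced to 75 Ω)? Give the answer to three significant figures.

βl = 2π × 0.146 = 52.6°
tan(βl) = 1.31
Z_in = Z_0·(Z_L + jZ_0·tanβl)/(Z_0 + jZ_L·tanβl) = 305 + j13 Ω
Γ_s = (Z_in − Z_s)/(Z_in + Z_s) = (230 + j13)/(380 + j13), |Γ_s| = 0.606
VSWR = (1 + |Γ_s|)/(1 − |Γ_s|)

VSWR ≈ 4.08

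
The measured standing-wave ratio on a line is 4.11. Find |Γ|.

|Γ| ≈ 0.609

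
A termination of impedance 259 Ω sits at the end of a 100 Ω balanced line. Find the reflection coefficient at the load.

Γ = (Z_L − Z_0)/(Z_L + Z_0) = (259 − 100)/(259 + 100) = 159/359

Γ = 0.443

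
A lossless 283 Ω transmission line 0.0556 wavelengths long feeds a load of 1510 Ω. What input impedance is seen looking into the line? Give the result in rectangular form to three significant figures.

Z_in ≈ 358 − j593 Ω

βl = 2π × 0.0556 = 20°
tan(βl) = tan(20°) = 0.364
Z_in = Z_0·(Z_L + jZ_0·tanβl)/(Z_0 + jZ_L·tanβl)
     = 283·(1510 + j103)/(283 + j550)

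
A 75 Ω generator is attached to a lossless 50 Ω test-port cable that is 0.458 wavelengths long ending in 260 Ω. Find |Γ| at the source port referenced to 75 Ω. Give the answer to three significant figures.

βl = 2π × 0.458 = 165°
tan(βl) = -0.27
Z_in = Z_0·(Z_L + jZ_0·tanβl)/(Z_0 + jZ_L·tanβl) = 93.8 + j118 Ω
Γ_s = (Z_in − Z_s)/(Z_in + Z_s) = (18.8 + j118)/(169 + j118), |Γ_s| = 0.581

|Γ| ≈ 0.581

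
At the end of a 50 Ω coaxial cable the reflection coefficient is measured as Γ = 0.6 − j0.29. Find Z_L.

Z_L ≈ 114 − j119 Ω

Z_L = Z_0·(1 + Γ)/(1 − Γ) = 50·(1.6 − j0.29)/(0.4 + j0.29)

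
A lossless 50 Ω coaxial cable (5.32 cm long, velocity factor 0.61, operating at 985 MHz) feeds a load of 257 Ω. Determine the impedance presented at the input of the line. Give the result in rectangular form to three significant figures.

Z_in ≈ 10.2 + j11.2 Ω

λ = v/f = 0.61·c / 985 MHz = 0.186 m
βl = 2π·l/λ = 2π × 0.286 = 103°
tan(βl) = tan(103°) = -4.3
Z_in = Z_0·(Z_L + jZ_0·tanβl)/(Z_0 + jZ_L·tanβl)
     = 50·(257 − j215)/(50 − j1110)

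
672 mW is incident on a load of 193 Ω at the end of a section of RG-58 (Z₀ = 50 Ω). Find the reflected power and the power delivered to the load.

P_reflected ≈ 233 mW; P_delivered ≈ 439 mW

Γ = (193 − 50)/(193 + 50) = 0.588
|Γ|² = 0.346
P_refl = |Γ|²·P_inc = 233 mW, P_del = (1 − |Γ|²)·P_inc = 439 mW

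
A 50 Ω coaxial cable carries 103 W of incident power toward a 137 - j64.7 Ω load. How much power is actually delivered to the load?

|Γ| = |(87 − j64.7)/(187 − j64.7)| = 0.548
|Γ|² = 0.3
P_refl = |Γ|²·P_inc = 30.9 W, P_del = (1 − |Γ|²)·P_inc = 72.1 W

P_delivered ≈ 72.1 W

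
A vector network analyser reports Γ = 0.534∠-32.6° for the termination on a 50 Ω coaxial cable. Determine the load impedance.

Z_L = Z_0·(1 + Γ)/(1 − Γ) = 50·(1.45 − j0.288)/(0.55 + j0.288)

Z_L ≈ 92.7 − j74.6 Ω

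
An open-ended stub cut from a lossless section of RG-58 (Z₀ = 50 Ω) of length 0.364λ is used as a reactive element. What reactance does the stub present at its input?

βl = 2π × 0.364 = 131°
tan(βl) = -1.15
For an open-ended stub, Z_in = −jZ_0·cot(βl) = −jZ_0/tan(βl)

X_in ≈ 43.5 Ω (inductive)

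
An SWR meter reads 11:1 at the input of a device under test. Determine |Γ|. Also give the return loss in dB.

|Γ| ≈ 0.833; return loss ≈ 1.58 dB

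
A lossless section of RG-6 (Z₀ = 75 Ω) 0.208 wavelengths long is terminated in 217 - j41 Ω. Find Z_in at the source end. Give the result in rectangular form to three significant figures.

Z_in ≈ 25.8 − j13 Ω

βl = 2π × 0.208 = 74.9°
tan(βl) = tan(74.9°) = 3.7
Z_in = Z_0·(Z_L + jZ_0·tanβl)/(Z_0 + jZ_L·tanβl)
     = 75·(217 + j237)/(227 + j803)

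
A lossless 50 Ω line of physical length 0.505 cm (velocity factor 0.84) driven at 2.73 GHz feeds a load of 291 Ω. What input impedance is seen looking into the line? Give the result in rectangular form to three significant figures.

λ = v/f = 0.84·c / 2.73 GHz = 0.0923 m
βl = 2π·l/λ = 2π × 0.0547 = 19.7°
tan(βl) = tan(19.7°) = 0.358
Z_in = Z_0·(Z_L + jZ_0·tanβl)/(Z_0 + jZ_L·tanβl)
     = 50·(291 + j17.9)/(50 + j104)

Z_in ≈ 61.5 − j110 Ω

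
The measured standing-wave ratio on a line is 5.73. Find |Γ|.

|Γ| = (S − 1)/(S + 1) = (5.73 − 1)/(5.73 + 1) = 4.73/6.73

|Γ| ≈ 0.703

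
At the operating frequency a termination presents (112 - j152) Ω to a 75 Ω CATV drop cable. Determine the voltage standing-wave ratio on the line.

VSWR ≈ 4.7

Γ = (Z_L − Z_0)/(Z_L + Z_0) = (37 − j152)/(187 − j152)
|Γ| = 156/241 = 0.649
VSWR = (1 + |Γ|)/(1 − |Γ|) = 1.65/0.351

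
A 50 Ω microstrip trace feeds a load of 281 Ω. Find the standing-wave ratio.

VSWR ≈ 5.62

Γ = (281 − 50)/(281 + 50) = 0.698
VSWR = (1 + 0.698)/(1 − 0.698)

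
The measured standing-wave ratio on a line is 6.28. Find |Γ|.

|Γ| = (S − 1)/(S + 1) = (6.28 − 1)/(6.28 + 1) = 5.28/7.28

|Γ| ≈ 0.725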